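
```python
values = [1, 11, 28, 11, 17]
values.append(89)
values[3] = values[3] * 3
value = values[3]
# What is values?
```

Answer: [1, 11, 28, 33, 17, 89]

Derivation:
Trace (tracking values):
values = [1, 11, 28, 11, 17]  # -> values = [1, 11, 28, 11, 17]
values.append(89)  # -> values = [1, 11, 28, 11, 17, 89]
values[3] = values[3] * 3  # -> values = [1, 11, 28, 33, 17, 89]
value = values[3]  # -> value = 33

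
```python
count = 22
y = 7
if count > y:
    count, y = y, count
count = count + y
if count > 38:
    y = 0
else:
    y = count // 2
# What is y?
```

Trace (tracking y):
count = 22  # -> count = 22
y = 7  # -> y = 7
if count > y:  # condition is True
    count, y = (y, count)  # -> count = 7, y = 22
count = count + y  # -> count = 29
if count > 38:  # condition is False
else:
    y = count // 2  # -> y = 14

Answer: 14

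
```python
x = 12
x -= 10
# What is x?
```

Trace (tracking x):
x = 12  # -> x = 12
x -= 10  # -> x = 2

Answer: 2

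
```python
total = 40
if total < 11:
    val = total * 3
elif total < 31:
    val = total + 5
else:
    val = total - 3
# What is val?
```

Trace (tracking val):
total = 40  # -> total = 40
if total < 11:  # condition is False
elif total < 31:  # condition is False
else:
    val = total - 3  # -> val = 37

Answer: 37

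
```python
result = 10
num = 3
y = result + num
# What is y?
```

Trace (tracking y):
result = 10  # -> result = 10
num = 3  # -> num = 3
y = result + num  # -> y = 13

Answer: 13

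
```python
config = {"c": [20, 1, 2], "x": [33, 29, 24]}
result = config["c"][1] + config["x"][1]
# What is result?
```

Trace (tracking result):
config = {'c': [20, 1, 2], 'x': [33, 29, 24]}  # -> config = {'c': [20, 1, 2], 'x': [33, 29, 24]}
result = config['c'][1] + config['x'][1]  # -> result = 30

Answer: 30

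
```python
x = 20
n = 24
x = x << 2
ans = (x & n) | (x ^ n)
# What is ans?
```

Trace (tracking ans):
x = 20  # -> x = 20
n = 24  # -> n = 24
x = x << 2  # -> x = 80
ans = x & n | x ^ n  # -> ans = 88

Answer: 88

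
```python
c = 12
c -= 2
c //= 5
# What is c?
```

Trace (tracking c):
c = 12  # -> c = 12
c -= 2  # -> c = 10
c //= 5  # -> c = 2

Answer: 2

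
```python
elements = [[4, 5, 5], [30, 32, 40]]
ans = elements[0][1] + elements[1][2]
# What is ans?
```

Trace (tracking ans):
elements = [[4, 5, 5], [30, 32, 40]]  # -> elements = [[4, 5, 5], [30, 32, 40]]
ans = elements[0][1] + elements[1][2]  # -> ans = 45

Answer: 45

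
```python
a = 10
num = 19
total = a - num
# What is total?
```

Trace (tracking total):
a = 10  # -> a = 10
num = 19  # -> num = 19
total = a - num  # -> total = -9

Answer: -9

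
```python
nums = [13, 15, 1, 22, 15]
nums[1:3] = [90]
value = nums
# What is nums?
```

Trace (tracking nums):
nums = [13, 15, 1, 22, 15]  # -> nums = [13, 15, 1, 22, 15]
nums[1:3] = [90]  # -> nums = [13, 90, 22, 15]
value = nums  # -> value = [13, 90, 22, 15]

Answer: [13, 90, 22, 15]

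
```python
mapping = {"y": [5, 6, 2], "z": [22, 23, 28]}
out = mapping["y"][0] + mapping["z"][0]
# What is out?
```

Trace (tracking out):
mapping = {'y': [5, 6, 2], 'z': [22, 23, 28]}  # -> mapping = {'y': [5, 6, 2], 'z': [22, 23, 28]}
out = mapping['y'][0] + mapping['z'][0]  # -> out = 27

Answer: 27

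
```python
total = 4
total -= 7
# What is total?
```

Trace (tracking total):
total = 4  # -> total = 4
total -= 7  # -> total = -3

Answer: -3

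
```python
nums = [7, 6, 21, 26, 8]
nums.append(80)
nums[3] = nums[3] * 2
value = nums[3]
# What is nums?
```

Answer: [7, 6, 21, 52, 8, 80]

Derivation:
Trace (tracking nums):
nums = [7, 6, 21, 26, 8]  # -> nums = [7, 6, 21, 26, 8]
nums.append(80)  # -> nums = [7, 6, 21, 26, 8, 80]
nums[3] = nums[3] * 2  # -> nums = [7, 6, 21, 52, 8, 80]
value = nums[3]  # -> value = 52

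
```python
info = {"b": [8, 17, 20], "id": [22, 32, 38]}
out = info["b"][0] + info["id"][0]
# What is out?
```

Answer: 30

Derivation:
Trace (tracking out):
info = {'b': [8, 17, 20], 'id': [22, 32, 38]}  # -> info = {'b': [8, 17, 20], 'id': [22, 32, 38]}
out = info['b'][0] + info['id'][0]  # -> out = 30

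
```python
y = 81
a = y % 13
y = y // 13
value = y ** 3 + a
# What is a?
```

Trace (tracking a):
y = 81  # -> y = 81
a = y % 13  # -> a = 3
y = y // 13  # -> y = 6
value = y ** 3 + a  # -> value = 219

Answer: 3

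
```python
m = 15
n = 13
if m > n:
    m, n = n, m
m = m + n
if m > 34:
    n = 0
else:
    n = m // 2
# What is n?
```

Trace (tracking n):
m = 15  # -> m = 15
n = 13  # -> n = 13
if m > n:  # condition is True
    m, n = (n, m)  # -> m = 13, n = 15
m = m + n  # -> m = 28
if m > 34:  # condition is False
else:
    n = m // 2  # -> n = 14

Answer: 14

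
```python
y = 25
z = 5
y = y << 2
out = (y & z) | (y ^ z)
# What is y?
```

Trace (tracking y):
y = 25  # -> y = 25
z = 5  # -> z = 5
y = y << 2  # -> y = 100
out = y & z | y ^ z  # -> out = 101

Answer: 100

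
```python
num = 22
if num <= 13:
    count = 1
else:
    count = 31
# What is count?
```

Answer: 31

Derivation:
Trace (tracking count):
num = 22  # -> num = 22
if num <= 13:  # condition is False
else:
    count = 31  # -> count = 31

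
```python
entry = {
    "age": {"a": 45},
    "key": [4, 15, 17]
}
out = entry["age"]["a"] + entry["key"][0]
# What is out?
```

Answer: 49

Derivation:
Trace (tracking out):
entry = {'age': {'a': 45}, 'key': [4, 15, 17]}  # -> entry = {'age': {'a': 45}, 'key': [4, 15, 17]}
out = entry['age']['a'] + entry['key'][0]  # -> out = 49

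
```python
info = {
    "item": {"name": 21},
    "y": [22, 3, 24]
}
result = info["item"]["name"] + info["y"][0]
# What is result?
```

Answer: 43

Derivation:
Trace (tracking result):
info = {'item': {'name': 21}, 'y': [22, 3, 24]}  # -> info = {'item': {'name': 21}, 'y': [22, 3, 24]}
result = info['item']['name'] + info['y'][0]  # -> result = 43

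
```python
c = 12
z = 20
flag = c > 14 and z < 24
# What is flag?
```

Trace (tracking flag):
c = 12  # -> c = 12
z = 20  # -> z = 20
flag = c > 14 and z < 24  # -> flag = False

Answer: False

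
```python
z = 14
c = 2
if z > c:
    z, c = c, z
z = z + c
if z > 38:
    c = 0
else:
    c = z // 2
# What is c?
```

Trace (tracking c):
z = 14  # -> z = 14
c = 2  # -> c = 2
if z > c:  # condition is True
    z, c = (c, z)  # -> z = 2, c = 14
z = z + c  # -> z = 16
if z > 38:  # condition is False
else:
    c = z // 2  # -> c = 8

Answer: 8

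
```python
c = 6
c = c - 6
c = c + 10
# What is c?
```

Answer: 10

Derivation:
Trace (tracking c):
c = 6  # -> c = 6
c = c - 6  # -> c = 0
c = c + 10  # -> c = 10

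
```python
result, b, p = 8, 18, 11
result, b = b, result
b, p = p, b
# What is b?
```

Answer: 11

Derivation:
Trace (tracking b):
result, b, p = (8, 18, 11)  # -> result = 8, b = 18, p = 11
result, b = (b, result)  # -> result = 18, b = 8
b, p = (p, b)  # -> b = 11, p = 8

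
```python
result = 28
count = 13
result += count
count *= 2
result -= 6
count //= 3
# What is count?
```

Answer: 8

Derivation:
Trace (tracking count):
result = 28  # -> result = 28
count = 13  # -> count = 13
result += count  # -> result = 41
count *= 2  # -> count = 26
result -= 6  # -> result = 35
count //= 3  # -> count = 8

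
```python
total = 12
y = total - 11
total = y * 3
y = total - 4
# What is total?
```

Trace (tracking total):
total = 12  # -> total = 12
y = total - 11  # -> y = 1
total = y * 3  # -> total = 3
y = total - 4  # -> y = -1

Answer: 3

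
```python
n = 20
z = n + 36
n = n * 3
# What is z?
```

Answer: 56

Derivation:
Trace (tracking z):
n = 20  # -> n = 20
z = n + 36  # -> z = 56
n = n * 3  # -> n = 60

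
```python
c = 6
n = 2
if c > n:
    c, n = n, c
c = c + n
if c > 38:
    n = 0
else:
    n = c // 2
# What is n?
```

Answer: 4

Derivation:
Trace (tracking n):
c = 6  # -> c = 6
n = 2  # -> n = 2
if c > n:  # condition is True
    c, n = (n, c)  # -> c = 2, n = 6
c = c + n  # -> c = 8
if c > 38:  # condition is False
else:
    n = c // 2  # -> n = 4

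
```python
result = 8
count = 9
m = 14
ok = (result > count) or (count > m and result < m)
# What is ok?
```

Answer: False

Derivation:
Trace (tracking ok):
result = 8  # -> result = 8
count = 9  # -> count = 9
m = 14  # -> m = 14
ok = result > count or (count > m and result < m)  # -> ok = False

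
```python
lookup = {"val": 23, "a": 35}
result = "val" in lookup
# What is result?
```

Trace (tracking result):
lookup = {'val': 23, 'a': 35}  # -> lookup = {'val': 23, 'a': 35}
result = 'val' in lookup  # -> result = True

Answer: True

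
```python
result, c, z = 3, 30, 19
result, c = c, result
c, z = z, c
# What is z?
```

Answer: 3

Derivation:
Trace (tracking z):
result, c, z = (3, 30, 19)  # -> result = 3, c = 30, z = 19
result, c = (c, result)  # -> result = 30, c = 3
c, z = (z, c)  # -> c = 19, z = 3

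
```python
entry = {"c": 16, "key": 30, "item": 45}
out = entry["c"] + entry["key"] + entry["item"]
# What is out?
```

Trace (tracking out):
entry = {'c': 16, 'key': 30, 'item': 45}  # -> entry = {'c': 16, 'key': 30, 'item': 45}
out = entry['c'] + entry['key'] + entry['item']  # -> out = 91

Answer: 91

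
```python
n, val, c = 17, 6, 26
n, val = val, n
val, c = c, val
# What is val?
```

Trace (tracking val):
n, val, c = (17, 6, 26)  # -> n = 17, val = 6, c = 26
n, val = (val, n)  # -> n = 6, val = 17
val, c = (c, val)  # -> val = 26, c = 17

Answer: 26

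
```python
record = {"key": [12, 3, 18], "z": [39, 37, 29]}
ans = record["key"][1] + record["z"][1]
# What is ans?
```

Trace (tracking ans):
record = {'key': [12, 3, 18], 'z': [39, 37, 29]}  # -> record = {'key': [12, 3, 18], 'z': [39, 37, 29]}
ans = record['key'][1] + record['z'][1]  # -> ans = 40

Answer: 40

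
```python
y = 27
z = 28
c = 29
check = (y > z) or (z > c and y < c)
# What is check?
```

Answer: False

Derivation:
Trace (tracking check):
y = 27  # -> y = 27
z = 28  # -> z = 28
c = 29  # -> c = 29
check = y > z or (z > c and y < c)  # -> check = False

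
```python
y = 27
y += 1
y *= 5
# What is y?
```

Trace (tracking y):
y = 27  # -> y = 27
y += 1  # -> y = 28
y *= 5  # -> y = 140

Answer: 140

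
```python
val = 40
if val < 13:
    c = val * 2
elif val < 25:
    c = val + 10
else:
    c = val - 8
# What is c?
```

Trace (tracking c):
val = 40  # -> val = 40
if val < 13:  # condition is False
elif val < 25:  # condition is False
else:
    c = val - 8  # -> c = 32

Answer: 32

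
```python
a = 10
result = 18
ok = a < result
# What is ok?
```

Trace (tracking ok):
a = 10  # -> a = 10
result = 18  # -> result = 18
ok = a < result  # -> ok = True

Answer: True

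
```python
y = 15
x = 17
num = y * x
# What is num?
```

Answer: 255

Derivation:
Trace (tracking num):
y = 15  # -> y = 15
x = 17  # -> x = 17
num = y * x  # -> num = 255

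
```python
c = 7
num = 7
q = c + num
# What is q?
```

Answer: 14

Derivation:
Trace (tracking q):
c = 7  # -> c = 7
num = 7  # -> num = 7
q = c + num  # -> q = 14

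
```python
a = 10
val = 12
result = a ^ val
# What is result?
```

Trace (tracking result):
a = 10  # -> a = 10
val = 12  # -> val = 12
result = a ^ val  # -> result = 6

Answer: 6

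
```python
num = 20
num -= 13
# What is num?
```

Answer: 7

Derivation:
Trace (tracking num):
num = 20  # -> num = 20
num -= 13  # -> num = 7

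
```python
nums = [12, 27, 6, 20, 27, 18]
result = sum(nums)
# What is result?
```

Trace (tracking result):
nums = [12, 27, 6, 20, 27, 18]  # -> nums = [12, 27, 6, 20, 27, 18]
result = sum(nums)  # -> result = 110

Answer: 110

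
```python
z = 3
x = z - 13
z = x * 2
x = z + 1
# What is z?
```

Answer: -20

Derivation:
Trace (tracking z):
z = 3  # -> z = 3
x = z - 13  # -> x = -10
z = x * 2  # -> z = -20
x = z + 1  # -> x = -19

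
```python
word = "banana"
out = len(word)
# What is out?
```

Answer: 6

Derivation:
Trace (tracking out):
word = 'banana'  # -> word = 'banana'
out = len(word)  # -> out = 6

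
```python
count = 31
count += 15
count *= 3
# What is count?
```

Answer: 138

Derivation:
Trace (tracking count):
count = 31  # -> count = 31
count += 15  # -> count = 46
count *= 3  # -> count = 138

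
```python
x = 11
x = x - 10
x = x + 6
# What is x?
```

Trace (tracking x):
x = 11  # -> x = 11
x = x - 10  # -> x = 1
x = x + 6  # -> x = 7

Answer: 7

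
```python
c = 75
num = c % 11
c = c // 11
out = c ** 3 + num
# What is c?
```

Trace (tracking c):
c = 75  # -> c = 75
num = c % 11  # -> num = 9
c = c // 11  # -> c = 6
out = c ** 3 + num  # -> out = 225

Answer: 6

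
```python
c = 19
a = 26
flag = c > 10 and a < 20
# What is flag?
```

Trace (tracking flag):
c = 19  # -> c = 19
a = 26  # -> a = 26
flag = c > 10 and a < 20  # -> flag = False

Answer: False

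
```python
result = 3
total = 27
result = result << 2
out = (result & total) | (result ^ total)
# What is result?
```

Trace (tracking result):
result = 3  # -> result = 3
total = 27  # -> total = 27
result = result << 2  # -> result = 12
out = result & total | result ^ total  # -> out = 31

Answer: 12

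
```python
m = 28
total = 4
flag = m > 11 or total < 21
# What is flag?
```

Trace (tracking flag):
m = 28  # -> m = 28
total = 4  # -> total = 4
flag = m > 11 or total < 21  # -> flag = True

Answer: True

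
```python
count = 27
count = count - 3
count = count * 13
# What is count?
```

Trace (tracking count):
count = 27  # -> count = 27
count = count - 3  # -> count = 24
count = count * 13  # -> count = 312

Answer: 312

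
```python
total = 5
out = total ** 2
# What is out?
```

Answer: 25

Derivation:
Trace (tracking out):
total = 5  # -> total = 5
out = total ** 2  # -> out = 25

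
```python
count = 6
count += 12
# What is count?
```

Answer: 18

Derivation:
Trace (tracking count):
count = 6  # -> count = 6
count += 12  # -> count = 18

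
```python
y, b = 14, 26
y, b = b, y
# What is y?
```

Trace (tracking y):
y, b = (14, 26)  # -> y = 14, b = 26
y, b = (b, y)  # -> y = 26, b = 14

Answer: 26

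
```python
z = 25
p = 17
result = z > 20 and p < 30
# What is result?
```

Answer: True

Derivation:
Trace (tracking result):
z = 25  # -> z = 25
p = 17  # -> p = 17
result = z > 20 and p < 30  # -> result = True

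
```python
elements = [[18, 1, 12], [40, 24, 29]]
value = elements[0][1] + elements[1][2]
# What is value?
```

Answer: 30

Derivation:
Trace (tracking value):
elements = [[18, 1, 12], [40, 24, 29]]  # -> elements = [[18, 1, 12], [40, 24, 29]]
value = elements[0][1] + elements[1][2]  # -> value = 30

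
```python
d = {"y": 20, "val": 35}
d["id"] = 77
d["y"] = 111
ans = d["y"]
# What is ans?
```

Answer: 111

Derivation:
Trace (tracking ans):
d = {'y': 20, 'val': 35}  # -> d = {'y': 20, 'val': 35}
d['id'] = 77  # -> d = {'y': 20, 'val': 35, 'id': 77}
d['y'] = 111  # -> d = {'y': 111, 'val': 35, 'id': 77}
ans = d['y']  # -> ans = 111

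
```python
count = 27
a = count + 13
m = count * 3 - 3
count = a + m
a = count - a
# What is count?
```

Answer: 118

Derivation:
Trace (tracking count):
count = 27  # -> count = 27
a = count + 13  # -> a = 40
m = count * 3 - 3  # -> m = 78
count = a + m  # -> count = 118
a = count - a  # -> a = 78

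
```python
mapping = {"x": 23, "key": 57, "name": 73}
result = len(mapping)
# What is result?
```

Answer: 3

Derivation:
Trace (tracking result):
mapping = {'x': 23, 'key': 57, 'name': 73}  # -> mapping = {'x': 23, 'key': 57, 'name': 73}
result = len(mapping)  # -> result = 3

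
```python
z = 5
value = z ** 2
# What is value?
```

Answer: 25

Derivation:
Trace (tracking value):
z = 5  # -> z = 5
value = z ** 2  # -> value = 25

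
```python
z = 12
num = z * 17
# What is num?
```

Trace (tracking num):
z = 12  # -> z = 12
num = z * 17  # -> num = 204

Answer: 204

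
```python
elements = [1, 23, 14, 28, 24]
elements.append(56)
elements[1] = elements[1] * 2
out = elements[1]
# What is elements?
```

Trace (tracking elements):
elements = [1, 23, 14, 28, 24]  # -> elements = [1, 23, 14, 28, 24]
elements.append(56)  # -> elements = [1, 23, 14, 28, 24, 56]
elements[1] = elements[1] * 2  # -> elements = [1, 46, 14, 28, 24, 56]
out = elements[1]  # -> out = 46

Answer: [1, 46, 14, 28, 24, 56]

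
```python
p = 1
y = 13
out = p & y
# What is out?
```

Trace (tracking out):
p = 1  # -> p = 1
y = 13  # -> y = 13
out = p & y  # -> out = 1

Answer: 1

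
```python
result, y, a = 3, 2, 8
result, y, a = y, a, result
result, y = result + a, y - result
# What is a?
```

Answer: 3

Derivation:
Trace (tracking a):
result, y, a = (3, 2, 8)  # -> result = 3, y = 2, a = 8
result, y, a = (y, a, result)  # -> result = 2, y = 8, a = 3
result, y = (result + a, y - result)  # -> result = 5, y = 6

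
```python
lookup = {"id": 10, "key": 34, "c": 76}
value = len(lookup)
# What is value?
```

Answer: 3

Derivation:
Trace (tracking value):
lookup = {'id': 10, 'key': 34, 'c': 76}  # -> lookup = {'id': 10, 'key': 34, 'c': 76}
value = len(lookup)  # -> value = 3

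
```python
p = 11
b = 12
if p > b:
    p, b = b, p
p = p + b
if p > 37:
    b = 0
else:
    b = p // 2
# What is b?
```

Trace (tracking b):
p = 11  # -> p = 11
b = 12  # -> b = 12
if p > b:  # condition is False
p = p + b  # -> p = 23
if p > 37:  # condition is False
else:
    b = p // 2  # -> b = 11

Answer: 11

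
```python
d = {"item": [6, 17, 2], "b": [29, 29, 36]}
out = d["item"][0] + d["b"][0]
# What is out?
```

Answer: 35

Derivation:
Trace (tracking out):
d = {'item': [6, 17, 2], 'b': [29, 29, 36]}  # -> d = {'item': [6, 17, 2], 'b': [29, 29, 36]}
out = d['item'][0] + d['b'][0]  # -> out = 35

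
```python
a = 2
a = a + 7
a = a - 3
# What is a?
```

Trace (tracking a):
a = 2  # -> a = 2
a = a + 7  # -> a = 9
a = a - 3  # -> a = 6

Answer: 6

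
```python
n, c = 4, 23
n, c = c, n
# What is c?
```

Answer: 4

Derivation:
Trace (tracking c):
n, c = (4, 23)  # -> n = 4, c = 23
n, c = (c, n)  # -> n = 23, c = 4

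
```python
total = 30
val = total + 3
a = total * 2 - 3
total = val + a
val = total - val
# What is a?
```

Answer: 57

Derivation:
Trace (tracking a):
total = 30  # -> total = 30
val = total + 3  # -> val = 33
a = total * 2 - 3  # -> a = 57
total = val + a  # -> total = 90
val = total - val  # -> val = 57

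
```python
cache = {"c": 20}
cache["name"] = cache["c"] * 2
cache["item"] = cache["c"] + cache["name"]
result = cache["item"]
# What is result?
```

Trace (tracking result):
cache = {'c': 20}  # -> cache = {'c': 20}
cache['name'] = cache['c'] * 2  # -> cache = {'c': 20, 'name': 40}
cache['item'] = cache['c'] + cache['name']  # -> cache = {'c': 20, 'name': 40, 'item': 60}
result = cache['item']  # -> result = 60

Answer: 60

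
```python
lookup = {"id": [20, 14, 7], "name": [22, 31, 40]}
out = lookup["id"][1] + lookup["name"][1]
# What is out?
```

Answer: 45

Derivation:
Trace (tracking out):
lookup = {'id': [20, 14, 7], 'name': [22, 31, 40]}  # -> lookup = {'id': [20, 14, 7], 'name': [22, 31, 40]}
out = lookup['id'][1] + lookup['name'][1]  # -> out = 45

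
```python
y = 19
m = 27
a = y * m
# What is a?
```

Trace (tracking a):
y = 19  # -> y = 19
m = 27  # -> m = 27
a = y * m  # -> a = 513

Answer: 513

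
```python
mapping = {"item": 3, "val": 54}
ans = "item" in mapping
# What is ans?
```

Trace (tracking ans):
mapping = {'item': 3, 'val': 54}  # -> mapping = {'item': 3, 'val': 54}
ans = 'item' in mapping  # -> ans = True

Answer: True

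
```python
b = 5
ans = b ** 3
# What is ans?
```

Trace (tracking ans):
b = 5  # -> b = 5
ans = b ** 3  # -> ans = 125

Answer: 125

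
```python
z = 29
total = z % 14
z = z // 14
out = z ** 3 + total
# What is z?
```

Trace (tracking z):
z = 29  # -> z = 29
total = z % 14  # -> total = 1
z = z // 14  # -> z = 2
out = z ** 3 + total  # -> out = 9

Answer: 2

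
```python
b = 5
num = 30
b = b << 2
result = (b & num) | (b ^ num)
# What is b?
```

Trace (tracking b):
b = 5  # -> b = 5
num = 30  # -> num = 30
b = b << 2  # -> b = 20
result = b & num | b ^ num  # -> result = 30

Answer: 20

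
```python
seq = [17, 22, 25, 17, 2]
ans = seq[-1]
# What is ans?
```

Trace (tracking ans):
seq = [17, 22, 25, 17, 2]  # -> seq = [17, 22, 25, 17, 2]
ans = seq[-1]  # -> ans = 2

Answer: 2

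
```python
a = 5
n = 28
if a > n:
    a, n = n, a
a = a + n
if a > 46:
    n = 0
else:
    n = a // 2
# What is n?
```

Trace (tracking n):
a = 5  # -> a = 5
n = 28  # -> n = 28
if a > n:  # condition is False
a = a + n  # -> a = 33
if a > 46:  # condition is False
else:
    n = a // 2  # -> n = 16

Answer: 16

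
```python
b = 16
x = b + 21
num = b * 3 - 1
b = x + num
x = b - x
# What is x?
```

Answer: 47

Derivation:
Trace (tracking x):
b = 16  # -> b = 16
x = b + 21  # -> x = 37
num = b * 3 - 1  # -> num = 47
b = x + num  # -> b = 84
x = b - x  # -> x = 47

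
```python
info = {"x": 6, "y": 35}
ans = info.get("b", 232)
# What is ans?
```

Answer: 232

Derivation:
Trace (tracking ans):
info = {'x': 6, 'y': 35}  # -> info = {'x': 6, 'y': 35}
ans = info.get('b', 232)  # -> ans = 232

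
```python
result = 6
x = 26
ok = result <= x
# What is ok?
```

Answer: True

Derivation:
Trace (tracking ok):
result = 6  # -> result = 6
x = 26  # -> x = 26
ok = result <= x  # -> ok = True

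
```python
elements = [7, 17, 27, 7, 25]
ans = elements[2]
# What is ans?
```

Trace (tracking ans):
elements = [7, 17, 27, 7, 25]  # -> elements = [7, 17, 27, 7, 25]
ans = elements[2]  # -> ans = 27

Answer: 27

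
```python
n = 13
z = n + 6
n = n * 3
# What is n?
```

Answer: 39

Derivation:
Trace (tracking n):
n = 13  # -> n = 13
z = n + 6  # -> z = 19
n = n * 3  # -> n = 39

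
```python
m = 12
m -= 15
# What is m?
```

Answer: -3

Derivation:
Trace (tracking m):
m = 12  # -> m = 12
m -= 15  # -> m = -3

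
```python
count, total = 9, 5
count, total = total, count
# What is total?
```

Answer: 9

Derivation:
Trace (tracking total):
count, total = (9, 5)  # -> count = 9, total = 5
count, total = (total, count)  # -> count = 5, total = 9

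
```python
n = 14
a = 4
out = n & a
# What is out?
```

Answer: 4

Derivation:
Trace (tracking out):
n = 14  # -> n = 14
a = 4  # -> a = 4
out = n & a  # -> out = 4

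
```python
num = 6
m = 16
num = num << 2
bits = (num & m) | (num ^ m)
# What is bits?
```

Trace (tracking bits):
num = 6  # -> num = 6
m = 16  # -> m = 16
num = num << 2  # -> num = 24
bits = num & m | num ^ m  # -> bits = 24

Answer: 24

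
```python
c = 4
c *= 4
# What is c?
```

Answer: 16

Derivation:
Trace (tracking c):
c = 4  # -> c = 4
c *= 4  # -> c = 16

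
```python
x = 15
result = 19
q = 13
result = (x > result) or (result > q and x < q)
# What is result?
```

Trace (tracking result):
x = 15  # -> x = 15
result = 19  # -> result = 19
q = 13  # -> q = 13
result = x > result or (result > q and x < q)  # -> result = False

Answer: False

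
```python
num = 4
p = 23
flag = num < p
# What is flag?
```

Trace (tracking flag):
num = 4  # -> num = 4
p = 23  # -> p = 23
flag = num < p  # -> flag = True

Answer: True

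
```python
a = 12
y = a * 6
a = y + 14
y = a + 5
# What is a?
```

Answer: 86

Derivation:
Trace (tracking a):
a = 12  # -> a = 12
y = a * 6  # -> y = 72
a = y + 14  # -> a = 86
y = a + 5  # -> y = 91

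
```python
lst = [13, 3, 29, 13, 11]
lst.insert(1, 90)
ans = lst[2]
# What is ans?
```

Answer: 3

Derivation:
Trace (tracking ans):
lst = [13, 3, 29, 13, 11]  # -> lst = [13, 3, 29, 13, 11]
lst.insert(1, 90)  # -> lst = [13, 90, 3, 29, 13, 11]
ans = lst[2]  # -> ans = 3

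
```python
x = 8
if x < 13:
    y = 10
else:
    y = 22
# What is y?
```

Trace (tracking y):
x = 8  # -> x = 8
if x < 13:  # condition is True
    y = 10  # -> y = 10

Answer: 10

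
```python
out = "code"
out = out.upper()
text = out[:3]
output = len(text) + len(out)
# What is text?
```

Answer: 'COD'

Derivation:
Trace (tracking text):
out = 'code'  # -> out = 'code'
out = out.upper()  # -> out = 'CODE'
text = out[:3]  # -> text = 'COD'
output = len(text) + len(out)  # -> output = 7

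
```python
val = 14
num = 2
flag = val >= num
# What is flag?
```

Answer: True

Derivation:
Trace (tracking flag):
val = 14  # -> val = 14
num = 2  # -> num = 2
flag = val >= num  # -> flag = True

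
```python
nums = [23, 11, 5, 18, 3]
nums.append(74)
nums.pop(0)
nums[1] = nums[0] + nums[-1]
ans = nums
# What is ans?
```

Answer: [11, 85, 18, 3, 74]

Derivation:
Trace (tracking ans):
nums = [23, 11, 5, 18, 3]  # -> nums = [23, 11, 5, 18, 3]
nums.append(74)  # -> nums = [23, 11, 5, 18, 3, 74]
nums.pop(0)  # -> nums = [11, 5, 18, 3, 74]
nums[1] = nums[0] + nums[-1]  # -> nums = [11, 85, 18, 3, 74]
ans = nums  # -> ans = [11, 85, 18, 3, 74]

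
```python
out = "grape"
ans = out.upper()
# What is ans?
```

Answer: 'GRAPE'

Derivation:
Trace (tracking ans):
out = 'grape'  # -> out = 'grape'
ans = out.upper()  # -> ans = 'GRAPE'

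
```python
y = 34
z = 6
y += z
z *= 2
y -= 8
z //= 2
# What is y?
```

Answer: 32

Derivation:
Trace (tracking y):
y = 34  # -> y = 34
z = 6  # -> z = 6
y += z  # -> y = 40
z *= 2  # -> z = 12
y -= 8  # -> y = 32
z //= 2  # -> z = 6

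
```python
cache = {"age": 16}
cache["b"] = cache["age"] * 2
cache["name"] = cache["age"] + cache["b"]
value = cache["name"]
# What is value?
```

Trace (tracking value):
cache = {'age': 16}  # -> cache = {'age': 16}
cache['b'] = cache['age'] * 2  # -> cache = {'age': 16, 'b': 32}
cache['name'] = cache['age'] + cache['b']  # -> cache = {'age': 16, 'b': 32, 'name': 48}
value = cache['name']  # -> value = 48

Answer: 48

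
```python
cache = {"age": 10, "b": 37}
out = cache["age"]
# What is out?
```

Trace (tracking out):
cache = {'age': 10, 'b': 37}  # -> cache = {'age': 10, 'b': 37}
out = cache['age']  # -> out = 10

Answer: 10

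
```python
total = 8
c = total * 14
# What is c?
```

Trace (tracking c):
total = 8  # -> total = 8
c = total * 14  # -> c = 112

Answer: 112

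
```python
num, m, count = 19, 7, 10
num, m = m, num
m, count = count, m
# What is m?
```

Answer: 10

Derivation:
Trace (tracking m):
num, m, count = (19, 7, 10)  # -> num = 19, m = 7, count = 10
num, m = (m, num)  # -> num = 7, m = 19
m, count = (count, m)  # -> m = 10, count = 19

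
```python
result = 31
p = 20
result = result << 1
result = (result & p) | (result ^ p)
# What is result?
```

Trace (tracking result):
result = 31  # -> result = 31
p = 20  # -> p = 20
result = result << 1  # -> result = 62
result = result & p | result ^ p  # -> result = 62

Answer: 62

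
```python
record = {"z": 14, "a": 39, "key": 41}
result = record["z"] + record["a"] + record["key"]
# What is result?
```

Trace (tracking result):
record = {'z': 14, 'a': 39, 'key': 41}  # -> record = {'z': 14, 'a': 39, 'key': 41}
result = record['z'] + record['a'] + record['key']  # -> result = 94

Answer: 94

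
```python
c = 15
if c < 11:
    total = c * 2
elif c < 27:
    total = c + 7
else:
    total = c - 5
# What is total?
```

Trace (tracking total):
c = 15  # -> c = 15
if c < 11:  # condition is False
elif c < 27:  # condition is True
    total = c + 7  # -> total = 22

Answer: 22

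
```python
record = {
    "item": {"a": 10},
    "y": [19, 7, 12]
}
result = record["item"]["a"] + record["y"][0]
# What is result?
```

Trace (tracking result):
record = {'item': {'a': 10}, 'y': [19, 7, 12]}  # -> record = {'item': {'a': 10}, 'y': [19, 7, 12]}
result = record['item']['a'] + record['y'][0]  # -> result = 29

Answer: 29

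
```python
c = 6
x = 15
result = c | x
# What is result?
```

Trace (tracking result):
c = 6  # -> c = 6
x = 15  # -> x = 15
result = c | x  # -> result = 15

Answer: 15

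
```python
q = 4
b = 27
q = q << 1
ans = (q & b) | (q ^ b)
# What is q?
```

Answer: 8

Derivation:
Trace (tracking q):
q = 4  # -> q = 4
b = 27  # -> b = 27
q = q << 1  # -> q = 8
ans = q & b | q ^ b  # -> ans = 27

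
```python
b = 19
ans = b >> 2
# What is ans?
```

Trace (tracking ans):
b = 19  # -> b = 19
ans = b >> 2  # -> ans = 4

Answer: 4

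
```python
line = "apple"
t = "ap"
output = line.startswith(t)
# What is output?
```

Trace (tracking output):
line = 'apple'  # -> line = 'apple'
t = 'ap'  # -> t = 'ap'
output = line.startswith(t)  # -> output = True

Answer: True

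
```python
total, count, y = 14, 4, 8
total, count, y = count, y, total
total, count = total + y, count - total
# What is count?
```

Trace (tracking count):
total, count, y = (14, 4, 8)  # -> total = 14, count = 4, y = 8
total, count, y = (count, y, total)  # -> total = 4, count = 8, y = 14
total, count = (total + y, count - total)  # -> total = 18, count = 4

Answer: 4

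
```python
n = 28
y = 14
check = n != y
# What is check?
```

Trace (tracking check):
n = 28  # -> n = 28
y = 14  # -> y = 14
check = n != y  # -> check = True

Answer: True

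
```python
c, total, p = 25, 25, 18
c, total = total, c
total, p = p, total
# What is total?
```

Answer: 18

Derivation:
Trace (tracking total):
c, total, p = (25, 25, 18)  # -> c = 25, total = 25, p = 18
c, total = (total, c)  # -> c = 25, total = 25
total, p = (p, total)  # -> total = 18, p = 25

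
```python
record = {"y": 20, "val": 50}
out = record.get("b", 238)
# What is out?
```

Answer: 238

Derivation:
Trace (tracking out):
record = {'y': 20, 'val': 50}  # -> record = {'y': 20, 'val': 50}
out = record.get('b', 238)  # -> out = 238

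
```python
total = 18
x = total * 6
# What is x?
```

Answer: 108

Derivation:
Trace (tracking x):
total = 18  # -> total = 18
x = total * 6  # -> x = 108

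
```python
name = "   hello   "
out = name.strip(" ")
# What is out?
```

Trace (tracking out):
name = '   hello   '  # -> name = '   hello   '
out = name.strip(' ')  # -> out = 'hello'

Answer: 'hello'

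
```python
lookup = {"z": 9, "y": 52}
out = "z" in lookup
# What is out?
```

Trace (tracking out):
lookup = {'z': 9, 'y': 52}  # -> lookup = {'z': 9, 'y': 52}
out = 'z' in lookup  # -> out = True

Answer: True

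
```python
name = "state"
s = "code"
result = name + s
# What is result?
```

Trace (tracking result):
name = 'state'  # -> name = 'state'
s = 'code'  # -> s = 'code'
result = name + s  # -> result = 'statecode'

Answer: 'statecode'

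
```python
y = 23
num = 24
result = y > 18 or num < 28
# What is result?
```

Trace (tracking result):
y = 23  # -> y = 23
num = 24  # -> num = 24
result = y > 18 or num < 28  # -> result = True

Answer: True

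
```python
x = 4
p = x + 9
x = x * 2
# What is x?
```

Answer: 8

Derivation:
Trace (tracking x):
x = 4  # -> x = 4
p = x + 9  # -> p = 13
x = x * 2  # -> x = 8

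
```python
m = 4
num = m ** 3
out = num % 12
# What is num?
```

Trace (tracking num):
m = 4  # -> m = 4
num = m ** 3  # -> num = 64
out = num % 12  # -> out = 4

Answer: 64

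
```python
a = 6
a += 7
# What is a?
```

Answer: 13

Derivation:
Trace (tracking a):
a = 6  # -> a = 6
a += 7  # -> a = 13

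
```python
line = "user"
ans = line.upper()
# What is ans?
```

Trace (tracking ans):
line = 'user'  # -> line = 'user'
ans = line.upper()  # -> ans = 'USER'

Answer: 'USER'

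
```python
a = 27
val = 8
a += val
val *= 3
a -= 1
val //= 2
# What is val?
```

Answer: 12

Derivation:
Trace (tracking val):
a = 27  # -> a = 27
val = 8  # -> val = 8
a += val  # -> a = 35
val *= 3  # -> val = 24
a -= 1  # -> a = 34
val //= 2  # -> val = 12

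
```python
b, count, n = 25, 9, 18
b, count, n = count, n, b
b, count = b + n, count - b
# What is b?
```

Answer: 34

Derivation:
Trace (tracking b):
b, count, n = (25, 9, 18)  # -> b = 25, count = 9, n = 18
b, count, n = (count, n, b)  # -> b = 9, count = 18, n = 25
b, count = (b + n, count - b)  # -> b = 34, count = 9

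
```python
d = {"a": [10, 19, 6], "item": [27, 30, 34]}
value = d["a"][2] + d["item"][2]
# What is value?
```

Trace (tracking value):
d = {'a': [10, 19, 6], 'item': [27, 30, 34]}  # -> d = {'a': [10, 19, 6], 'item': [27, 30, 34]}
value = d['a'][2] + d['item'][2]  # -> value = 40

Answer: 40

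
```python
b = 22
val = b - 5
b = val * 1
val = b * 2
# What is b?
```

Trace (tracking b):
b = 22  # -> b = 22
val = b - 5  # -> val = 17
b = val * 1  # -> b = 17
val = b * 2  # -> val = 34

Answer: 17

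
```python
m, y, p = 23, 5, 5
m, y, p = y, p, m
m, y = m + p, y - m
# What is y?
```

Answer: 0

Derivation:
Trace (tracking y):
m, y, p = (23, 5, 5)  # -> m = 23, y = 5, p = 5
m, y, p = (y, p, m)  # -> m = 5, y = 5, p = 23
m, y = (m + p, y - m)  # -> m = 28, y = 0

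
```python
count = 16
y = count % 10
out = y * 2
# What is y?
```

Trace (tracking y):
count = 16  # -> count = 16
y = count % 10  # -> y = 6
out = y * 2  # -> out = 12

Answer: 6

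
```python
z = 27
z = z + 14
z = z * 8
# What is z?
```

Trace (tracking z):
z = 27  # -> z = 27
z = z + 14  # -> z = 41
z = z * 8  # -> z = 328

Answer: 328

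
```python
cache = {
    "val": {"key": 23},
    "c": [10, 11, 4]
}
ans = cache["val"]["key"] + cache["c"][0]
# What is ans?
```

Answer: 33

Derivation:
Trace (tracking ans):
cache = {'val': {'key': 23}, 'c': [10, 11, 4]}  # -> cache = {'val': {'key': 23}, 'c': [10, 11, 4]}
ans = cache['val']['key'] + cache['c'][0]  # -> ans = 33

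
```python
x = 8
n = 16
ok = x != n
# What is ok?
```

Answer: True

Derivation:
Trace (tracking ok):
x = 8  # -> x = 8
n = 16  # -> n = 16
ok = x != n  # -> ok = True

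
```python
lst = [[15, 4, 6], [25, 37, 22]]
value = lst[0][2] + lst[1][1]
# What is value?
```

Answer: 43

Derivation:
Trace (tracking value):
lst = [[15, 4, 6], [25, 37, 22]]  # -> lst = [[15, 4, 6], [25, 37, 22]]
value = lst[0][2] + lst[1][1]  # -> value = 43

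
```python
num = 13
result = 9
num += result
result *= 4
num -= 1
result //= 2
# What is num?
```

Answer: 21

Derivation:
Trace (tracking num):
num = 13  # -> num = 13
result = 9  # -> result = 9
num += result  # -> num = 22
result *= 4  # -> result = 36
num -= 1  # -> num = 21
result //= 2  # -> result = 18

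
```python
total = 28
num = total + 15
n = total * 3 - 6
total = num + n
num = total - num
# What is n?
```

Trace (tracking n):
total = 28  # -> total = 28
num = total + 15  # -> num = 43
n = total * 3 - 6  # -> n = 78
total = num + n  # -> total = 121
num = total - num  # -> num = 78

Answer: 78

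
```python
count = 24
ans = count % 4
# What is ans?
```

Answer: 0

Derivation:
Trace (tracking ans):
count = 24  # -> count = 24
ans = count % 4  # -> ans = 0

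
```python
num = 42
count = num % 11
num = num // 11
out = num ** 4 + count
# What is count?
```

Answer: 9

Derivation:
Trace (tracking count):
num = 42  # -> num = 42
count = num % 11  # -> count = 9
num = num // 11  # -> num = 3
out = num ** 4 + count  # -> out = 90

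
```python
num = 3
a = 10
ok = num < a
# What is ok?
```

Answer: True

Derivation:
Trace (tracking ok):
num = 3  # -> num = 3
a = 10  # -> a = 10
ok = num < a  # -> ok = True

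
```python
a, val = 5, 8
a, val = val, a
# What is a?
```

Trace (tracking a):
a, val = (5, 8)  # -> a = 5, val = 8
a, val = (val, a)  # -> a = 8, val = 5

Answer: 8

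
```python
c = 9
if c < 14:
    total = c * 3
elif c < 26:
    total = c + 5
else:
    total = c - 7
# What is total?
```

Answer: 27

Derivation:
Trace (tracking total):
c = 9  # -> c = 9
if c < 14:  # condition is True
    total = c * 3  # -> total = 27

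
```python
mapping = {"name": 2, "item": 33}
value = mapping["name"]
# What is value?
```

Answer: 2

Derivation:
Trace (tracking value):
mapping = {'name': 2, 'item': 33}  # -> mapping = {'name': 2, 'item': 33}
value = mapping['name']  # -> value = 2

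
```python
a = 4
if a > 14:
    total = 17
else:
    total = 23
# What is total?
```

Answer: 23

Derivation:
Trace (tracking total):
a = 4  # -> a = 4
if a > 14:  # condition is False
else:
    total = 23  # -> total = 23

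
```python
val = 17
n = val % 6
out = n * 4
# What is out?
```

Trace (tracking out):
val = 17  # -> val = 17
n = val % 6  # -> n = 5
out = n * 4  # -> out = 20

Answer: 20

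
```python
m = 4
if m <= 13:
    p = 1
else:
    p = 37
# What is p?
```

Answer: 1

Derivation:
Trace (tracking p):
m = 4  # -> m = 4
if m <= 13:  # condition is True
    p = 1  # -> p = 1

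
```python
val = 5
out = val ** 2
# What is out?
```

Answer: 25

Derivation:
Trace (tracking out):
val = 5  # -> val = 5
out = val ** 2  # -> out = 25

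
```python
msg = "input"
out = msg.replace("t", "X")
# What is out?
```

Trace (tracking out):
msg = 'input'  # -> msg = 'input'
out = msg.replace('t', 'X')  # -> out = 'inpuX'

Answer: 'inpuX'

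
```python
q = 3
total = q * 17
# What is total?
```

Answer: 51

Derivation:
Trace (tracking total):
q = 3  # -> q = 3
total = q * 17  # -> total = 51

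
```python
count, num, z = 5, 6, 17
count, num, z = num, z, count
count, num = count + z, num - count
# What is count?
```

Answer: 11

Derivation:
Trace (tracking count):
count, num, z = (5, 6, 17)  # -> count = 5, num = 6, z = 17
count, num, z = (num, z, count)  # -> count = 6, num = 17, z = 5
count, num = (count + z, num - count)  # -> count = 11, num = 11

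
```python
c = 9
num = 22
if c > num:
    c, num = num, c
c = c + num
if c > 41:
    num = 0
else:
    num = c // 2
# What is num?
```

Answer: 15

Derivation:
Trace (tracking num):
c = 9  # -> c = 9
num = 22  # -> num = 22
if c > num:  # condition is False
c = c + num  # -> c = 31
if c > 41:  # condition is False
else:
    num = c // 2  # -> num = 15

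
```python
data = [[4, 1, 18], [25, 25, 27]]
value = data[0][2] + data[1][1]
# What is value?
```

Answer: 43

Derivation:
Trace (tracking value):
data = [[4, 1, 18], [25, 25, 27]]  # -> data = [[4, 1, 18], [25, 25, 27]]
value = data[0][2] + data[1][1]  # -> value = 43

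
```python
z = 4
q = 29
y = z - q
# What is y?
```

Trace (tracking y):
z = 4  # -> z = 4
q = 29  # -> q = 29
y = z - q  # -> y = -25

Answer: -25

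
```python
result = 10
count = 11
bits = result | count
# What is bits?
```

Trace (tracking bits):
result = 10  # -> result = 10
count = 11  # -> count = 11
bits = result | count  # -> bits = 11

Answer: 11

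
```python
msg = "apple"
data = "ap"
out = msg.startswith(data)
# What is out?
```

Answer: True

Derivation:
Trace (tracking out):
msg = 'apple'  # -> msg = 'apple'
data = 'ap'  # -> data = 'ap'
out = msg.startswith(data)  # -> out = True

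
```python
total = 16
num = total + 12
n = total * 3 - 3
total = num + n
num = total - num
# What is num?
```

Trace (tracking num):
total = 16  # -> total = 16
num = total + 12  # -> num = 28
n = total * 3 - 3  # -> n = 45
total = num + n  # -> total = 73
num = total - num  # -> num = 45

Answer: 45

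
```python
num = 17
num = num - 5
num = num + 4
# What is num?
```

Answer: 16

Derivation:
Trace (tracking num):
num = 17  # -> num = 17
num = num - 5  # -> num = 12
num = num + 4  # -> num = 16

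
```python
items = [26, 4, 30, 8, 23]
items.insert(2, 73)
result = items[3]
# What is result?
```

Answer: 30

Derivation:
Trace (tracking result):
items = [26, 4, 30, 8, 23]  # -> items = [26, 4, 30, 8, 23]
items.insert(2, 73)  # -> items = [26, 4, 73, 30, 8, 23]
result = items[3]  # -> result = 30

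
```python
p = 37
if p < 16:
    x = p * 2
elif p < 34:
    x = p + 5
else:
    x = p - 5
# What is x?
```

Answer: 32

Derivation:
Trace (tracking x):
p = 37  # -> p = 37
if p < 16:  # condition is False
elif p < 34:  # condition is False
else:
    x = p - 5  # -> x = 32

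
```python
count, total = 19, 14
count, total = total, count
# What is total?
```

Answer: 19

Derivation:
Trace (tracking total):
count, total = (19, 14)  # -> count = 19, total = 14
count, total = (total, count)  # -> count = 14, total = 19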